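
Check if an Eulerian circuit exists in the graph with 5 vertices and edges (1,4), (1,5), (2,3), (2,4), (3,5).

Step 1: Find the degree of each vertex:
  deg(1) = 2
  deg(2) = 2
  deg(3) = 2
  deg(4) = 2
  deg(5) = 2

Step 2: Count vertices with odd degree:
  All vertices have even degree (0 odd-degree vertices)

Step 3: Apply Euler's theorem:
  - Eulerian circuit exists iff graph is connected and all vertices have even degree
  - Eulerian path exists iff graph is connected and has 0 or 2 odd-degree vertices

Graph is connected with 0 odd-degree vertices.
Both Eulerian circuit and Eulerian path exist.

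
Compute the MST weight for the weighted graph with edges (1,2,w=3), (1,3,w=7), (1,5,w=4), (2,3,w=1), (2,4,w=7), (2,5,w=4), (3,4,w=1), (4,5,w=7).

Apply Kruskal's algorithm (sort edges by weight, add if no cycle):

Sorted edges by weight:
  (2,3) w=1
  (3,4) w=1
  (1,2) w=3
  (1,5) w=4
  (2,5) w=4
  (1,3) w=7
  (2,4) w=7
  (4,5) w=7

Add edge (2,3) w=1 -- no cycle. Running total: 1
Add edge (3,4) w=1 -- no cycle. Running total: 2
Add edge (1,2) w=3 -- no cycle. Running total: 5
Add edge (1,5) w=4 -- no cycle. Running total: 9

MST edges: (2,3,w=1), (3,4,w=1), (1,2,w=3), (1,5,w=4)
Total MST weight: 1 + 1 + 3 + 4 = 9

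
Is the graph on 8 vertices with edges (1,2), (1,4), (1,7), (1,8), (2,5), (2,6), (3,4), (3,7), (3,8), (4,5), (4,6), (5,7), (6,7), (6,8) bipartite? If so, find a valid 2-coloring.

Step 1: Attempt 2-coloring using BFS:
  Start at vertex 1, assign color 0
  Color vertex 2 with color 1 (neighbor of 1)
  Color vertex 4 with color 1 (neighbor of 1)
  Color vertex 7 with color 1 (neighbor of 1)
  Color vertex 8 with color 1 (neighbor of 1)
  Color vertex 5 with color 0 (neighbor of 2)
  Color vertex 6 with color 0 (neighbor of 2)
  Color vertex 3 with color 0 (neighbor of 4)

Step 2: 2-coloring succeeded. No conflicts found.
  Set A (color 0): {1, 3, 5, 6}
  Set B (color 1): {2, 4, 7, 8}

The graph is bipartite with partition {1, 3, 5, 6}, {2, 4, 7, 8}.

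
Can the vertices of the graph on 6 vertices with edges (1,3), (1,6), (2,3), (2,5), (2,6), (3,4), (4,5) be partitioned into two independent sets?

Step 1: Attempt 2-coloring using BFS:
  Start at vertex 1, assign color 0
  Color vertex 3 with color 1 (neighbor of 1)
  Color vertex 6 with color 1 (neighbor of 1)
  Color vertex 2 with color 0 (neighbor of 3)
  Color vertex 4 with color 0 (neighbor of 3)
  Color vertex 5 with color 1 (neighbor of 2)

Step 2: 2-coloring succeeded. No conflicts found.
  Set A (color 0): {1, 2, 4}
  Set B (color 1): {3, 5, 6}

The graph is bipartite with partition {1, 2, 4}, {3, 5, 6}.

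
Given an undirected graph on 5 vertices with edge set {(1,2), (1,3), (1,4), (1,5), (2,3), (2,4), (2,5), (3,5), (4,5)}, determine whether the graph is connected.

Step 1: Build adjacency list from edges:
  1: 2, 3, 4, 5
  2: 1, 3, 4, 5
  3: 1, 2, 5
  4: 1, 2, 5
  5: 1, 2, 3, 4

Step 2: Run BFS/DFS from vertex 1:
  Visited: {1, 2, 3, 4, 5}
  Reached 5 of 5 vertices

Step 3: All 5 vertices reached from vertex 1, so the graph is connected.
Answer: Yes, the graph is connected.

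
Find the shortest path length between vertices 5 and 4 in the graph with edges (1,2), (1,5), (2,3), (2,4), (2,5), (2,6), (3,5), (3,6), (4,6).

Step 1: Build adjacency list:
  1: 2, 5
  2: 1, 3, 4, 5, 6
  3: 2, 5, 6
  4: 2, 6
  5: 1, 2, 3
  6: 2, 3, 4

Step 2: BFS from vertex 5 to find shortest path to 4:
  vertex 1 reached at distance 1
  vertex 2 reached at distance 1
  vertex 3 reached at distance 1
  vertex 4 reached at distance 2

Step 3: Shortest path: 5 -> 2 -> 4
Path length: 2 edges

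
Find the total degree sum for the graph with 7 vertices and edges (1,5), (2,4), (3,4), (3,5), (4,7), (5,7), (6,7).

Step 1: Count edges incident to each vertex:
  deg(1) = 1 (neighbors: 5)
  deg(2) = 1 (neighbors: 4)
  deg(3) = 2 (neighbors: 4, 5)
  deg(4) = 3 (neighbors: 2, 3, 7)
  deg(5) = 3 (neighbors: 1, 3, 7)
  deg(6) = 1 (neighbors: 7)
  deg(7) = 3 (neighbors: 4, 5, 6)

Step 2: Sum all degrees:
  1 + 1 + 2 + 3 + 3 + 1 + 3 = 14

Verification: sum of degrees = 2 * |E| = 2 * 7 = 14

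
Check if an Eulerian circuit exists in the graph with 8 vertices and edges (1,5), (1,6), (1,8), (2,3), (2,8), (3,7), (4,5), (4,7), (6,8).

Step 1: Find the degree of each vertex:
  deg(1) = 3
  deg(2) = 2
  deg(3) = 2
  deg(4) = 2
  deg(5) = 2
  deg(6) = 2
  deg(7) = 2
  deg(8) = 3

Step 2: Count vertices with odd degree:
  Odd-degree vertices: 1, 8 (2 total)

Step 3: Apply Euler's theorem:
  - Eulerian circuit exists iff graph is connected and all vertices have even degree
  - Eulerian path exists iff graph is connected and has 0 or 2 odd-degree vertices

Graph is connected with exactly 2 odd-degree vertices (1, 8).
Eulerian path exists (starting and ending at the odd-degree vertices), but no Eulerian circuit.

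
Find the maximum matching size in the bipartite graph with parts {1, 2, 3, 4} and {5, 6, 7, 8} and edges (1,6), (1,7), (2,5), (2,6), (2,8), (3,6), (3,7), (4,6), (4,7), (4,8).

Step 1: List the neighbors of each left vertex:
  1: 6, 7
  2: 5, 6, 8
  3: 6, 7
  4: 6, 7, 8

Step 2: Greedily match left vertices, then look for augmenting paths:
  Match 1 -- 6
  Match 2 -- 5
  Match 3 -- 7
  Match 4 -- 8
  No augmenting path remains.

Step 3: Verify this is maximum:
  Matching size 4 = min(|L|, |R|) = min(4, 4), which is an upper bound, so this matching is maximum.

Maximum matching: {(1,6), (2,5), (3,7), (4,8)}
Size: 4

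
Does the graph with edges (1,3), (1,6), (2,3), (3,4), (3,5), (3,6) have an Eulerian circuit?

Step 1: Find the degree of each vertex:
  deg(1) = 2
  deg(2) = 1
  deg(3) = 5
  deg(4) = 1
  deg(5) = 1
  deg(6) = 2

Step 2: Count vertices with odd degree:
  Odd-degree vertices: 2, 3, 4, 5 (4 total)

Step 3: Apply Euler's theorem:
  - Eulerian circuit exists iff graph is connected and all vertices have even degree
  - Eulerian path exists iff graph is connected and has 0 or 2 odd-degree vertices

Graph has 4 odd-degree vertices (need 0 or 2).
Neither Eulerian path nor Eulerian circuit exists.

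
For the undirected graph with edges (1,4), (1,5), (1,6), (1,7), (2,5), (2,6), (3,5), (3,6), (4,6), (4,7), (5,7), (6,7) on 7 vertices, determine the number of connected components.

Step 1: Build adjacency list from edges:
  1: 4, 5, 6, 7
  2: 5, 6
  3: 5, 6
  4: 1, 6, 7
  5: 1, 2, 3, 7
  6: 1, 2, 3, 4, 7
  7: 1, 4, 5, 6

Step 2: Run BFS/DFS from vertex 1:
  Visited: {1, 4, 5, 6, 7, 2, 3}
  Reached 7 of 7 vertices

Step 3: All 7 vertices reached from vertex 1, so the graph is connected.
Number of connected components: 1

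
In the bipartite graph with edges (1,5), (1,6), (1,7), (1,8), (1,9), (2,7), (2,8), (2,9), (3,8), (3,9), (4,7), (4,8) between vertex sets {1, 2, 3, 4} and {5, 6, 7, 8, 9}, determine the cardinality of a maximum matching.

Step 1: List the neighbors of each left vertex:
  1: 5, 6, 7, 8, 9
  2: 7, 8, 9
  3: 8, 9
  4: 7, 8

Step 2: Greedily match left vertices, then look for augmenting paths:
  Match 1 -- 5
  Match 2 -- 9
  Match 3 -- 8
  Match 4 -- 7
  No augmenting path remains.

Step 3: Verify this is maximum:
  Matching size 4 = min(|L|, |R|) = min(4, 5), which is an upper bound, so this matching is maximum.

Maximum matching: {(1,5), (2,9), (3,8), (4,7)}
Size: 4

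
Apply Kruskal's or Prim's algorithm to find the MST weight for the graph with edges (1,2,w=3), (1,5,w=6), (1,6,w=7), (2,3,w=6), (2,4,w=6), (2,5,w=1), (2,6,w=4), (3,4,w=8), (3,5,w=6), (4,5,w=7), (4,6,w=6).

Apply Kruskal's algorithm (sort edges by weight, add if no cycle):

Sorted edges by weight:
  (2,5) w=1
  (1,2) w=3
  (2,6) w=4
  (1,5) w=6
  (2,4) w=6
  (2,3) w=6
  (3,5) w=6
  (4,6) w=6
  (1,6) w=7
  (4,5) w=7
  (3,4) w=8

Add edge (2,5) w=1 -- no cycle. Running total: 1
Add edge (1,2) w=3 -- no cycle. Running total: 4
Add edge (2,6) w=4 -- no cycle. Running total: 8
Skip edge (1,5) w=6 -- would create cycle
Add edge (2,4) w=6 -- no cycle. Running total: 14
Add edge (2,3) w=6 -- no cycle. Running total: 20

MST edges: (2,5,w=1), (1,2,w=3), (2,6,w=4), (2,4,w=6), (2,3,w=6)
Total MST weight: 1 + 3 + 4 + 6 + 6 = 20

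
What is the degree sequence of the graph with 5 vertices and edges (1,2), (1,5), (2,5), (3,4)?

Step 1: Count edges incident to each vertex:
  deg(1) = 2 (neighbors: 2, 5)
  deg(2) = 2 (neighbors: 1, 5)
  deg(3) = 1 (neighbors: 4)
  deg(4) = 1 (neighbors: 3)
  deg(5) = 2 (neighbors: 1, 2)

Step 2: Sort degrees in non-increasing order:
  Degrees: [2, 2, 1, 1, 2] -> sorted: [2, 2, 2, 1, 1]

Degree sequence: [2, 2, 2, 1, 1]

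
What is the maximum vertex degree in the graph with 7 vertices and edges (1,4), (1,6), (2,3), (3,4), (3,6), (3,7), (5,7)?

Step 1: Count edges incident to each vertex:
  deg(1) = 2 (neighbors: 4, 6)
  deg(2) = 1 (neighbors: 3)
  deg(3) = 4 (neighbors: 2, 4, 6, 7)
  deg(4) = 2 (neighbors: 1, 3)
  deg(5) = 1 (neighbors: 7)
  deg(6) = 2 (neighbors: 1, 3)
  deg(7) = 2 (neighbors: 3, 5)

Step 2: Find maximum:
  max(2, 1, 4, 2, 1, 2, 2) = 4 (vertex 3)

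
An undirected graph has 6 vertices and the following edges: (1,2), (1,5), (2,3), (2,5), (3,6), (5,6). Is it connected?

Step 1: Build adjacency list from edges:
  1: 2, 5
  2: 1, 3, 5
  3: 2, 6
  4: (none)
  5: 1, 2, 6
  6: 3, 5

Step 2: Run BFS/DFS from vertex 1:
  Visited: {1, 2, 5, 3, 6}
  Reached 5 of 6 vertices

Step 3: Only 5 of 6 vertices reached. Graph is disconnected.
Connected components: {1, 2, 3, 5, 6}, {4}
Answer: No, the graph is not connected (2 components).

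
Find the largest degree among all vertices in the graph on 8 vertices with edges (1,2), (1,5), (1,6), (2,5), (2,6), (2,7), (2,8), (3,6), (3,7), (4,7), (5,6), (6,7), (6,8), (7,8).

Step 1: Count edges incident to each vertex:
  deg(1) = 3 (neighbors: 2, 5, 6)
  deg(2) = 5 (neighbors: 1, 5, 6, 7, 8)
  deg(3) = 2 (neighbors: 6, 7)
  deg(4) = 1 (neighbors: 7)
  deg(5) = 3 (neighbors: 1, 2, 6)
  deg(6) = 6 (neighbors: 1, 2, 3, 5, 7, 8)
  deg(7) = 5 (neighbors: 2, 3, 4, 6, 8)
  deg(8) = 3 (neighbors: 2, 6, 7)

Step 2: Find maximum:
  max(3, 5, 2, 1, 3, 6, 5, 3) = 6 (vertex 6)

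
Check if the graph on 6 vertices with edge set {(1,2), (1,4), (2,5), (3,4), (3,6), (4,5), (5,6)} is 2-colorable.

Step 1: Attempt 2-coloring using BFS:
  Start at vertex 1, assign color 0
  Color vertex 2 with color 1 (neighbor of 1)
  Color vertex 4 with color 1 (neighbor of 1)
  Color vertex 5 with color 0 (neighbor of 2)
  Color vertex 3 with color 0 (neighbor of 4)
  Color vertex 6 with color 1 (neighbor of 5)

Step 2: 2-coloring succeeded. No conflicts found.
  Set A (color 0): {1, 3, 5}
  Set B (color 1): {2, 4, 6}

The graph is bipartite with partition {1, 3, 5}, {2, 4, 6}.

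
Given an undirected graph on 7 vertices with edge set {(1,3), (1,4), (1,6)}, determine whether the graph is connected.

Step 1: Build adjacency list from edges:
  1: 3, 4, 6
  2: (none)
  3: 1
  4: 1
  5: (none)
  6: 1
  7: (none)

Step 2: Run BFS/DFS from vertex 1:
  Visited: {1, 3, 4, 6}
  Reached 4 of 7 vertices

Step 3: Only 4 of 7 vertices reached. Graph is disconnected.
Connected components: {1, 3, 4, 6}, {2}, {5}, {7}
Answer: No, the graph is not connected (4 components).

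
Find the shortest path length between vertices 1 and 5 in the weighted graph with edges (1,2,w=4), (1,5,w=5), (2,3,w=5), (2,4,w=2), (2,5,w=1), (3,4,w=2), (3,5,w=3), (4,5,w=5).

Step 1: Build adjacency list with weights:
  1: 2(w=4), 5(w=5)
  2: 1(w=4), 3(w=5), 4(w=2), 5(w=1)
  3: 2(w=5), 4(w=2), 5(w=3)
  4: 2(w=2), 3(w=2), 5(w=5)
  5: 1(w=5), 2(w=1), 3(w=3), 4(w=5)

Step 2: Apply Dijkstra's algorithm from vertex 1:
  Visit vertex 1 (distance=0)
    Update dist[2] = 4
    Update dist[5] = 5
  Visit vertex 2 (distance=4)
    Update dist[3] = 9
    Update dist[4] = 6
  Visit vertex 5 (distance=5)
    Update dist[3] = 8

Step 3: Shortest path: 1 -> 5
Total weight: 5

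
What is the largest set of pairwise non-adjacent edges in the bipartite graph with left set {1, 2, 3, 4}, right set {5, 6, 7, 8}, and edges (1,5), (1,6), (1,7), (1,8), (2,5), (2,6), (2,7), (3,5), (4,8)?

Step 1: List the neighbors of each left vertex:
  1: 5, 6, 7, 8
  2: 5, 6, 7
  3: 5
  4: 8

Step 2: Greedily match left vertices, then look for augmenting paths:
  Match 1 -- 7
  Match 2 -- 6
  Match 3 -- 5
  Match 4 -- 8
  No augmenting path remains.

Step 3: Verify this is maximum:
  Matching size 4 = min(|L|, |R|) = min(4, 4), which is an upper bound, so this matching is maximum.

Maximum matching: {(1,7), (2,6), (3,5), (4,8)}
Size: 4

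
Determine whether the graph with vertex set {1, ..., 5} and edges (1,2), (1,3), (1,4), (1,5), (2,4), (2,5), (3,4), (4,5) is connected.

Step 1: Build adjacency list from edges:
  1: 2, 3, 4, 5
  2: 1, 4, 5
  3: 1, 4
  4: 1, 2, 3, 5
  5: 1, 2, 4

Step 2: Run BFS/DFS from vertex 1:
  Visited: {1, 2, 3, 4, 5}
  Reached 5 of 5 vertices

Step 3: All 5 vertices reached from vertex 1, so the graph is connected.
Answer: Yes, the graph is connected.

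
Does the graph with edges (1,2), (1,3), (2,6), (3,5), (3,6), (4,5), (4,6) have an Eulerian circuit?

Step 1: Find the degree of each vertex:
  deg(1) = 2
  deg(2) = 2
  deg(3) = 3
  deg(4) = 2
  deg(5) = 2
  deg(6) = 3

Step 2: Count vertices with odd degree:
  Odd-degree vertices: 3, 6 (2 total)

Step 3: Apply Euler's theorem:
  - Eulerian circuit exists iff graph is connected and all vertices have even degree
  - Eulerian path exists iff graph is connected and has 0 or 2 odd-degree vertices

Graph is connected with exactly 2 odd-degree vertices (3, 6).
Eulerian path exists (starting and ending at the odd-degree vertices), but no Eulerian circuit.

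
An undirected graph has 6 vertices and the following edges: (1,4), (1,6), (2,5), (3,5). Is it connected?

Step 1: Build adjacency list from edges:
  1: 4, 6
  2: 5
  3: 5
  4: 1
  5: 2, 3
  6: 1

Step 2: Run BFS/DFS from vertex 1:
  Visited: {1, 4, 6}
  Reached 3 of 6 vertices

Step 3: Only 3 of 6 vertices reached. Graph is disconnected.
Connected components: {1, 4, 6}, {2, 3, 5}
Answer: No, the graph is not connected (2 components).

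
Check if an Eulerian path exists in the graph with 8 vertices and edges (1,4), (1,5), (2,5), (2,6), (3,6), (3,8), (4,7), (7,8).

Step 1: Find the degree of each vertex:
  deg(1) = 2
  deg(2) = 2
  deg(3) = 2
  deg(4) = 2
  deg(5) = 2
  deg(6) = 2
  deg(7) = 2
  deg(8) = 2

Step 2: Count vertices with odd degree:
  All vertices have even degree (0 odd-degree vertices)

Step 3: Apply Euler's theorem:
  - Eulerian circuit exists iff graph is connected and all vertices have even degree
  - Eulerian path exists iff graph is connected and has 0 or 2 odd-degree vertices

Graph is connected with 0 odd-degree vertices.
Both Eulerian circuit and Eulerian path exist.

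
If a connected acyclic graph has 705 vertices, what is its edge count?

A tree on n vertices always has exactly n - 1 edges.
For n = 705: edges = 705 - 1 = 704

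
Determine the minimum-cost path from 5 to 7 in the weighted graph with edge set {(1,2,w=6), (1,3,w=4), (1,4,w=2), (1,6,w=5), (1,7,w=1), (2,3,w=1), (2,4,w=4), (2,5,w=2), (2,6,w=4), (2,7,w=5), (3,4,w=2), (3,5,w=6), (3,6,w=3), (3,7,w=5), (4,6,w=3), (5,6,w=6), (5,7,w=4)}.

Step 1: Build adjacency list with weights:
  1: 2(w=6), 3(w=4), 4(w=2), 6(w=5), 7(w=1)
  2: 1(w=6), 3(w=1), 4(w=4), 5(w=2), 6(w=4), 7(w=5)
  3: 1(w=4), 2(w=1), 4(w=2), 5(w=6), 6(w=3), 7(w=5)
  4: 1(w=2), 2(w=4), 3(w=2), 6(w=3)
  5: 2(w=2), 3(w=6), 6(w=6), 7(w=4)
  6: 1(w=5), 2(w=4), 3(w=3), 4(w=3), 5(w=6)
  7: 1(w=1), 2(w=5), 3(w=5), 5(w=4)

Step 2: Apply Dijkstra's algorithm from vertex 5:
  Visit vertex 5 (distance=0)
    Update dist[2] = 2
    Update dist[3] = 6
    Update dist[6] = 6
    Update dist[7] = 4
  Visit vertex 2 (distance=2)
    Update dist[1] = 8
    Update dist[3] = 3
    Update dist[4] = 6
  Visit vertex 3 (distance=3)
    Update dist[1] = 7
    Update dist[4] = 5
  Visit vertex 7 (distance=4)
    Update dist[1] = 5

Step 3: Shortest path: 5 -> 7
Total weight: 4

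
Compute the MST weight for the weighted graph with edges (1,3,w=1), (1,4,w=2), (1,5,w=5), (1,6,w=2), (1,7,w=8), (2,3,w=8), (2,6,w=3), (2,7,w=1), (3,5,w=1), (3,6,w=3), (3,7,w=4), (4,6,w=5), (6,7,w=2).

Apply Kruskal's algorithm (sort edges by weight, add if no cycle):

Sorted edges by weight:
  (1,3) w=1
  (2,7) w=1
  (3,5) w=1
  (1,6) w=2
  (1,4) w=2
  (6,7) w=2
  (2,6) w=3
  (3,6) w=3
  (3,7) w=4
  (1,5) w=5
  (4,6) w=5
  (1,7) w=8
  (2,3) w=8

Add edge (1,3) w=1 -- no cycle. Running total: 1
Add edge (2,7) w=1 -- no cycle. Running total: 2
Add edge (3,5) w=1 -- no cycle. Running total: 3
Add edge (1,6) w=2 -- no cycle. Running total: 5
Add edge (1,4) w=2 -- no cycle. Running total: 7
Add edge (6,7) w=2 -- no cycle. Running total: 9

MST edges: (1,3,w=1), (2,7,w=1), (3,5,w=1), (1,6,w=2), (1,4,w=2), (6,7,w=2)
Total MST weight: 1 + 1 + 1 + 2 + 2 + 2 = 9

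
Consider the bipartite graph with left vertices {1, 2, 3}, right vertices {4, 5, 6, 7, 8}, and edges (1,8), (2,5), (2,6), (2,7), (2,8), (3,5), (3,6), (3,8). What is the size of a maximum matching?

Step 1: List the neighbors of each left vertex:
  1: 8
  2: 5, 6, 7, 8
  3: 5, 6, 8

Step 2: Greedily match left vertices, then look for augmenting paths:
  Match 1 -- 8
  Match 2 -- 5
  Match 3 -- 6
  No augmenting path remains.

Step 3: Verify this is maximum:
  Matching size 3 = min(|L|, |R|) = min(3, 5), which is an upper bound, so this matching is maximum.

Maximum matching: {(1,8), (2,5), (3,6)}
Size: 3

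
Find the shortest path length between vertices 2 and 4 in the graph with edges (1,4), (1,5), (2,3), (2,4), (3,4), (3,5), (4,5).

Step 1: Build adjacency list:
  1: 4, 5
  2: 3, 4
  3: 2, 4, 5
  4: 1, 2, 3, 5
  5: 1, 3, 4

Step 2: BFS from vertex 2 to find shortest path to 4:
  vertex 3 reached at distance 1
  vertex 4 reached at distance 1

Step 3: Shortest path: 2 -> 4
Path length: 1 edge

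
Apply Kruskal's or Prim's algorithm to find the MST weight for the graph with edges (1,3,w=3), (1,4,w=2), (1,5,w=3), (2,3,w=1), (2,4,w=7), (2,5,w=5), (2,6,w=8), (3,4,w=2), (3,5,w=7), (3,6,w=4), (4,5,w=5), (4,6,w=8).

Apply Kruskal's algorithm (sort edges by weight, add if no cycle):

Sorted edges by weight:
  (2,3) w=1
  (1,4) w=2
  (3,4) w=2
  (1,5) w=3
  (1,3) w=3
  (3,6) w=4
  (2,5) w=5
  (4,5) w=5
  (2,4) w=7
  (3,5) w=7
  (2,6) w=8
  (4,6) w=8

Add edge (2,3) w=1 -- no cycle. Running total: 1
Add edge (1,4) w=2 -- no cycle. Running total: 3
Add edge (3,4) w=2 -- no cycle. Running total: 5
Add edge (1,5) w=3 -- no cycle. Running total: 8
Skip edge (1,3) w=3 -- would create cycle
Add edge (3,6) w=4 -- no cycle. Running total: 12

MST edges: (2,3,w=1), (1,4,w=2), (3,4,w=2), (1,5,w=3), (3,6,w=4)
Total MST weight: 1 + 2 + 2 + 3 + 4 = 12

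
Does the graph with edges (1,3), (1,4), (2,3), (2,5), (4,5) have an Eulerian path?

Step 1: Find the degree of each vertex:
  deg(1) = 2
  deg(2) = 2
  deg(3) = 2
  deg(4) = 2
  deg(5) = 2

Step 2: Count vertices with odd degree:
  All vertices have even degree (0 odd-degree vertices)

Step 3: Apply Euler's theorem:
  - Eulerian circuit exists iff graph is connected and all vertices have even degree
  - Eulerian path exists iff graph is connected and has 0 or 2 odd-degree vertices

Graph is connected with 0 odd-degree vertices.
Both Eulerian circuit and Eulerian path exist.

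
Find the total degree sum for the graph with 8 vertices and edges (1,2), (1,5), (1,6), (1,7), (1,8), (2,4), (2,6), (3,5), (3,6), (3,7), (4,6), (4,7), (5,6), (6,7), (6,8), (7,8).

Step 1: Count edges incident to each vertex:
  deg(1) = 5 (neighbors: 2, 5, 6, 7, 8)
  deg(2) = 3 (neighbors: 1, 4, 6)
  deg(3) = 3 (neighbors: 5, 6, 7)
  deg(4) = 3 (neighbors: 2, 6, 7)
  deg(5) = 3 (neighbors: 1, 3, 6)
  deg(6) = 7 (neighbors: 1, 2, 3, 4, 5, 7, 8)
  deg(7) = 5 (neighbors: 1, 3, 4, 6, 8)
  deg(8) = 3 (neighbors: 1, 6, 7)

Step 2: Sum all degrees:
  5 + 3 + 3 + 3 + 3 + 7 + 5 + 3 = 32

Verification: sum of degrees = 2 * |E| = 2 * 16 = 32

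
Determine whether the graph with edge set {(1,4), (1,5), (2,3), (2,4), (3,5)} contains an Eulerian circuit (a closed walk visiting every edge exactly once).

Step 1: Find the degree of each vertex:
  deg(1) = 2
  deg(2) = 2
  deg(3) = 2
  deg(4) = 2
  deg(5) = 2

Step 2: Count vertices with odd degree:
  All vertices have even degree (0 odd-degree vertices)

Step 3: Apply Euler's theorem:
  - Eulerian circuit exists iff graph is connected and all vertices have even degree
  - Eulerian path exists iff graph is connected and has 0 or 2 odd-degree vertices

Graph is connected with 0 odd-degree vertices.
Both Eulerian circuit and Eulerian path exist.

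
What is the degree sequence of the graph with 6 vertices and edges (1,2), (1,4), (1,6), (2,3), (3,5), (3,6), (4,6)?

Step 1: Count edges incident to each vertex:
  deg(1) = 3 (neighbors: 2, 4, 6)
  deg(2) = 2 (neighbors: 1, 3)
  deg(3) = 3 (neighbors: 2, 5, 6)
  deg(4) = 2 (neighbors: 1, 6)
  deg(5) = 1 (neighbors: 3)
  deg(6) = 3 (neighbors: 1, 3, 4)

Step 2: Sort degrees in non-increasing order:
  Degrees: [3, 2, 3, 2, 1, 3] -> sorted: [3, 3, 3, 2, 2, 1]

Degree sequence: [3, 3, 3, 2, 2, 1]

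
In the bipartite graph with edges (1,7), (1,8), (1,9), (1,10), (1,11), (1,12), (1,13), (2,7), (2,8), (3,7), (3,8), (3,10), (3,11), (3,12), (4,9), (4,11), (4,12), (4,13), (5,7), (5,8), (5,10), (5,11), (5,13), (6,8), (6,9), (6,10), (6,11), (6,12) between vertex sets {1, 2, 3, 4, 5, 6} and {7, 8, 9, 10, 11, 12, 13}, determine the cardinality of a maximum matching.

Step 1: List the neighbors of each left vertex:
  1: 7, 8, 9, 10, 11, 12, 13
  2: 7, 8
  3: 7, 8, 10, 11, 12
  4: 9, 11, 12, 13
  5: 7, 8, 10, 11, 13
  6: 8, 9, 10, 11, 12

Step 2: Greedily match left vertices, then look for augmenting paths:
  Match 1 -- 7
  Match 2 -- 8
  Match 3 -- 10
  Match 4 -- 9
  Match 5 -- 11
  Match 6 -- 12
  No augmenting path remains.

Step 3: Verify this is maximum:
  Matching size 6 = min(|L|, |R|) = min(6, 7), which is an upper bound, so this matching is maximum.

Maximum matching: {(1,7), (2,8), (3,10), (4,9), (5,11), (6,12)}
Size: 6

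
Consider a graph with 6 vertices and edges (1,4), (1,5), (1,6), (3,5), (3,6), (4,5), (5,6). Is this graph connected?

Step 1: Build adjacency list from edges:
  1: 4, 5, 6
  2: (none)
  3: 5, 6
  4: 1, 5
  5: 1, 3, 4, 6
  6: 1, 3, 5

Step 2: Run BFS/DFS from vertex 1:
  Visited: {1, 4, 5, 6, 3}
  Reached 5 of 6 vertices

Step 3: Only 5 of 6 vertices reached. Graph is disconnected.
Connected components: {1, 3, 4, 5, 6}, {2}
Answer: No, the graph is not connected (2 components).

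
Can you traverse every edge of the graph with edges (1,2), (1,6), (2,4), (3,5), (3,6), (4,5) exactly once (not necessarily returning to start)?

Step 1: Find the degree of each vertex:
  deg(1) = 2
  deg(2) = 2
  deg(3) = 2
  deg(4) = 2
  deg(5) = 2
  deg(6) = 2

Step 2: Count vertices with odd degree:
  All vertices have even degree (0 odd-degree vertices)

Step 3: Apply Euler's theorem:
  - Eulerian circuit exists iff graph is connected and all vertices have even degree
  - Eulerian path exists iff graph is connected and has 0 or 2 odd-degree vertices

Graph is connected with 0 odd-degree vertices.
Both Eulerian circuit and Eulerian path exist.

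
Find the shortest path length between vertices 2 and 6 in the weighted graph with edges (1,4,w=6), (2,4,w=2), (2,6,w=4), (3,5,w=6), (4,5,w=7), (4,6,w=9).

Step 1: Build adjacency list with weights:
  1: 4(w=6)
  2: 4(w=2), 6(w=4)
  3: 5(w=6)
  4: 1(w=6), 2(w=2), 5(w=7), 6(w=9)
  5: 3(w=6), 4(w=7)
  6: 2(w=4), 4(w=9)

Step 2: Apply Dijkstra's algorithm from vertex 2:
  Visit vertex 2 (distance=0)
    Update dist[4] = 2
    Update dist[6] = 4
  Visit vertex 4 (distance=2)
    Update dist[1] = 8
    Update dist[5] = 9
  Visit vertex 6 (distance=4)

Step 3: Shortest path: 2 -> 6
Total weight: 4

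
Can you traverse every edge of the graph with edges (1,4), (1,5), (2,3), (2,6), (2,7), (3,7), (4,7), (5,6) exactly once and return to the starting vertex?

Step 1: Find the degree of each vertex:
  deg(1) = 2
  deg(2) = 3
  deg(3) = 2
  deg(4) = 2
  deg(5) = 2
  deg(6) = 2
  deg(7) = 3

Step 2: Count vertices with odd degree:
  Odd-degree vertices: 2, 7 (2 total)

Step 3: Apply Euler's theorem:
  - Eulerian circuit exists iff graph is connected and all vertices have even degree
  - Eulerian path exists iff graph is connected and has 0 or 2 odd-degree vertices

Graph is connected with exactly 2 odd-degree vertices (2, 7).
Eulerian path exists (starting and ending at the odd-degree vertices), but no Eulerian circuit.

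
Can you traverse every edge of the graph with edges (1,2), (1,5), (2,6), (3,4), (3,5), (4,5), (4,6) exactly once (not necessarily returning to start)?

Step 1: Find the degree of each vertex:
  deg(1) = 2
  deg(2) = 2
  deg(3) = 2
  deg(4) = 3
  deg(5) = 3
  deg(6) = 2

Step 2: Count vertices with odd degree:
  Odd-degree vertices: 4, 5 (2 total)

Step 3: Apply Euler's theorem:
  - Eulerian circuit exists iff graph is connected and all vertices have even degree
  - Eulerian path exists iff graph is connected and has 0 or 2 odd-degree vertices

Graph is connected with exactly 2 odd-degree vertices (4, 5).
Eulerian path exists (starting and ending at the odd-degree vertices), but no Eulerian circuit.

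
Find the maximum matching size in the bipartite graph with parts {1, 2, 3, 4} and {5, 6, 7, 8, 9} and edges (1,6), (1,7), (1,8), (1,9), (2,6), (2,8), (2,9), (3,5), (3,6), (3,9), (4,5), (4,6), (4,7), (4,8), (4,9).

Step 1: List the neighbors of each left vertex:
  1: 6, 7, 8, 9
  2: 6, 8, 9
  3: 5, 6, 9
  4: 5, 6, 7, 8, 9

Step 2: Greedily match left vertices, then look for augmenting paths:
  Match 1 -- 6
  Match 2 -- 8
  Match 3 -- 5
  Match 4 -- 7
  No augmenting path remains.

Step 3: Verify this is maximum:
  Matching size 4 = min(|L|, |R|) = min(4, 5), which is an upper bound, so this matching is maximum.

Maximum matching: {(1,6), (2,8), (3,5), (4,7)}
Size: 4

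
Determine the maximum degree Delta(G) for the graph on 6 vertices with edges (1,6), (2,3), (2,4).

Step 1: Count edges incident to each vertex:
  deg(1) = 1 (neighbors: 6)
  deg(2) = 2 (neighbors: 3, 4)
  deg(3) = 1 (neighbors: 2)
  deg(4) = 1 (neighbors: 2)
  deg(5) = 0 (neighbors: none)
  deg(6) = 1 (neighbors: 1)

Step 2: Find maximum:
  max(1, 2, 1, 1, 0, 1) = 2 (vertex 2)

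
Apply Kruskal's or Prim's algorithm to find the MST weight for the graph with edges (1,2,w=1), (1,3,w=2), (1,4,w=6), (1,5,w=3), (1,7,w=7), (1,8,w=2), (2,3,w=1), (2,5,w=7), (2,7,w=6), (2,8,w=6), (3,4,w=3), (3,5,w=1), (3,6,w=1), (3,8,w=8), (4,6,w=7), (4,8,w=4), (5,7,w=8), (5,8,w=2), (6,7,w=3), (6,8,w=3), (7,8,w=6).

Apply Kruskal's algorithm (sort edges by weight, add if no cycle):

Sorted edges by weight:
  (1,2) w=1
  (2,3) w=1
  (3,5) w=1
  (3,6) w=1
  (1,3) w=2
  (1,8) w=2
  (5,8) w=2
  (1,5) w=3
  (3,4) w=3
  (6,7) w=3
  (6,8) w=3
  (4,8) w=4
  (1,4) w=6
  (2,8) w=6
  (2,7) w=6
  (7,8) w=6
  (1,7) w=7
  (2,5) w=7
  (4,6) w=7
  (3,8) w=8
  (5,7) w=8

Add edge (1,2) w=1 -- no cycle. Running total: 1
Add edge (2,3) w=1 -- no cycle. Running total: 2
Add edge (3,5) w=1 -- no cycle. Running total: 3
Add edge (3,6) w=1 -- no cycle. Running total: 4
Skip edge (1,3) w=2 -- would create cycle
Add edge (1,8) w=2 -- no cycle. Running total: 6
Skip edge (5,8) w=2 -- would create cycle
Skip edge (1,5) w=3 -- would create cycle
Add edge (3,4) w=3 -- no cycle. Running total: 9
Add edge (6,7) w=3 -- no cycle. Running total: 12

MST edges: (1,2,w=1), (2,3,w=1), (3,5,w=1), (3,6,w=1), (1,8,w=2), (3,4,w=3), (6,7,w=3)
Total MST weight: 1 + 1 + 1 + 1 + 2 + 3 + 3 = 12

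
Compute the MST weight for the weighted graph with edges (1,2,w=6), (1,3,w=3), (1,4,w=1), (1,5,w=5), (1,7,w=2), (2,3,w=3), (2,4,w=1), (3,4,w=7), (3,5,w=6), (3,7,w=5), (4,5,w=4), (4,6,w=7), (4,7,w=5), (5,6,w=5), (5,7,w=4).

Apply Kruskal's algorithm (sort edges by weight, add if no cycle):

Sorted edges by weight:
  (1,4) w=1
  (2,4) w=1
  (1,7) w=2
  (1,3) w=3
  (2,3) w=3
  (4,5) w=4
  (5,7) w=4
  (1,5) w=5
  (3,7) w=5
  (4,7) w=5
  (5,6) w=5
  (1,2) w=6
  (3,5) w=6
  (3,4) w=7
  (4,6) w=7

Add edge (1,4) w=1 -- no cycle. Running total: 1
Add edge (2,4) w=1 -- no cycle. Running total: 2
Add edge (1,7) w=2 -- no cycle. Running total: 4
Add edge (1,3) w=3 -- no cycle. Running total: 7
Skip edge (2,3) w=3 -- would create cycle
Add edge (4,5) w=4 -- no cycle. Running total: 11
Skip edge (5,7) w=4 -- would create cycle
Skip edge (1,5) w=5 -- would create cycle
Skip edge (3,7) w=5 -- would create cycle
Skip edge (4,7) w=5 -- would create cycle
Add edge (5,6) w=5 -- no cycle. Running total: 16

MST edges: (1,4,w=1), (2,4,w=1), (1,7,w=2), (1,3,w=3), (4,5,w=4), (5,6,w=5)
Total MST weight: 1 + 1 + 2 + 3 + 4 + 5 = 16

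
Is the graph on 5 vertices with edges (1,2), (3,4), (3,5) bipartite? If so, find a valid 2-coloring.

Step 1: Attempt 2-coloring using BFS:
  Start at vertex 1, assign color 0
  Color vertex 2 with color 1 (neighbor of 1)
  Start new component at vertex 3, assign color 0
  Color vertex 4 with color 1 (neighbor of 3)
  Color vertex 5 with color 1 (neighbor of 3)

Step 2: 2-coloring succeeded. No conflicts found.
  Set A (color 0): {1, 3}
  Set B (color 1): {2, 4, 5}

The graph is bipartite with partition {1, 3}, {2, 4, 5}.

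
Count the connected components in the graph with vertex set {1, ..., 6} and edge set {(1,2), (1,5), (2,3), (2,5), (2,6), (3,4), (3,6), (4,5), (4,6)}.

Step 1: Build adjacency list from edges:
  1: 2, 5
  2: 1, 3, 5, 6
  3: 2, 4, 6
  4: 3, 5, 6
  5: 1, 2, 4
  6: 2, 3, 4

Step 2: Run BFS/DFS from vertex 1:
  Visited: {1, 2, 5, 3, 6, 4}
  Reached 6 of 6 vertices

Step 3: All 6 vertices reached from vertex 1, so the graph is connected.
Number of connected components: 1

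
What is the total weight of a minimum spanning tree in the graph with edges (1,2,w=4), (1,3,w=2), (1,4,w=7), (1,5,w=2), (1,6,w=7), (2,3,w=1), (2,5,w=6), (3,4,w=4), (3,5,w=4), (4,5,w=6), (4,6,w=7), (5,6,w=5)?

Apply Kruskal's algorithm (sort edges by weight, add if no cycle):

Sorted edges by weight:
  (2,3) w=1
  (1,5) w=2
  (1,3) w=2
  (1,2) w=4
  (3,4) w=4
  (3,5) w=4
  (5,6) w=5
  (2,5) w=6
  (4,5) w=6
  (1,6) w=7
  (1,4) w=7
  (4,6) w=7

Add edge (2,3) w=1 -- no cycle. Running total: 1
Add edge (1,5) w=2 -- no cycle. Running total: 3
Add edge (1,3) w=2 -- no cycle. Running total: 5
Skip edge (1,2) w=4 -- would create cycle
Add edge (3,4) w=4 -- no cycle. Running total: 9
Skip edge (3,5) w=4 -- would create cycle
Add edge (5,6) w=5 -- no cycle. Running total: 14

MST edges: (2,3,w=1), (1,5,w=2), (1,3,w=2), (3,4,w=4), (5,6,w=5)
Total MST weight: 1 + 2 + 2 + 4 + 5 = 14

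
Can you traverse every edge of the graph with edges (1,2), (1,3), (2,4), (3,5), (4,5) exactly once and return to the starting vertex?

Step 1: Find the degree of each vertex:
  deg(1) = 2
  deg(2) = 2
  deg(3) = 2
  deg(4) = 2
  deg(5) = 2

Step 2: Count vertices with odd degree:
  All vertices have even degree (0 odd-degree vertices)

Step 3: Apply Euler's theorem:
  - Eulerian circuit exists iff graph is connected and all vertices have even degree
  - Eulerian path exists iff graph is connected and has 0 or 2 odd-degree vertices

Graph is connected with 0 odd-degree vertices.
Both Eulerian circuit and Eulerian path exist.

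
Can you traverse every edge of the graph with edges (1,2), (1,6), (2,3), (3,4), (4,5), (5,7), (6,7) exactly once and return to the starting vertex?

Step 1: Find the degree of each vertex:
  deg(1) = 2
  deg(2) = 2
  deg(3) = 2
  deg(4) = 2
  deg(5) = 2
  deg(6) = 2
  deg(7) = 2

Step 2: Count vertices with odd degree:
  All vertices have even degree (0 odd-degree vertices)

Step 3: Apply Euler's theorem:
  - Eulerian circuit exists iff graph is connected and all vertices have even degree
  - Eulerian path exists iff graph is connected and has 0 or 2 odd-degree vertices

Graph is connected with 0 odd-degree vertices.
Both Eulerian circuit and Eulerian path exist.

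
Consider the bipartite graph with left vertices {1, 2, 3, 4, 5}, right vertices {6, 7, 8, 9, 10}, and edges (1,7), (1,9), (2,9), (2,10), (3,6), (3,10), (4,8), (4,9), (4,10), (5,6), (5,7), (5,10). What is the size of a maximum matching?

Step 1: List the neighbors of each left vertex:
  1: 7, 9
  2: 9, 10
  3: 6, 10
  4: 8, 9, 10
  5: 6, 7, 10

Step 2: Greedily match left vertices, then look for augmenting paths:
  Match 1 -- 7
  Match 2 -- 9
  Match 3 -- 6
  Match 4 -- 8
  Match 5 -- 10
  No augmenting path remains.

Step 3: Verify this is maximum:
  Matching size 5 = min(|L|, |R|) = min(5, 5), which is an upper bound, so this matching is maximum.

Maximum matching: {(1,7), (2,9), (3,6), (4,8), (5,10)}
Size: 5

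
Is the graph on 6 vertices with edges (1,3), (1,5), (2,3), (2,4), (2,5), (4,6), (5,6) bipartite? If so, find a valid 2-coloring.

Step 1: Attempt 2-coloring using BFS:
  Start at vertex 1, assign color 0
  Color vertex 3 with color 1 (neighbor of 1)
  Color vertex 5 with color 1 (neighbor of 1)
  Color vertex 2 with color 0 (neighbor of 3)
  Color vertex 6 with color 0 (neighbor of 5)
  Color vertex 4 with color 1 (neighbor of 2)

Step 2: 2-coloring succeeded. No conflicts found.
  Set A (color 0): {1, 2, 6}
  Set B (color 1): {3, 4, 5}

The graph is bipartite with partition {1, 2, 6}, {3, 4, 5}.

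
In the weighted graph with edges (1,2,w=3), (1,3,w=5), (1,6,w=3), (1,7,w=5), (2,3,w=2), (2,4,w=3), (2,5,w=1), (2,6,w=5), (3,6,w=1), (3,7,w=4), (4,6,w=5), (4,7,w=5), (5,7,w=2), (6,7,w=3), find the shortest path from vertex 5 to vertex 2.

Step 1: Build adjacency list with weights:
  1: 2(w=3), 3(w=5), 6(w=3), 7(w=5)
  2: 1(w=3), 3(w=2), 4(w=3), 5(w=1), 6(w=5)
  3: 1(w=5), 2(w=2), 6(w=1), 7(w=4)
  4: 2(w=3), 6(w=5), 7(w=5)
  5: 2(w=1), 7(w=2)
  6: 1(w=3), 2(w=5), 3(w=1), 4(w=5), 7(w=3)
  7: 1(w=5), 3(w=4), 4(w=5), 5(w=2), 6(w=3)

Step 2: Apply Dijkstra's algorithm from vertex 5:
  Visit vertex 5 (distance=0)
    Update dist[2] = 1
    Update dist[7] = 2
  Visit vertex 2 (distance=1)
    Update dist[1] = 4
    Update dist[3] = 3
    Update dist[4] = 4
    Update dist[6] = 6

Step 3: Shortest path: 5 -> 2
Total weight: 1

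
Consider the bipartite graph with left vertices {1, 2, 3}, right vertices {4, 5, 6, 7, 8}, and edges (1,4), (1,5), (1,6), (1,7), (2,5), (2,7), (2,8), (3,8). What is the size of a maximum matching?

Step 1: List the neighbors of each left vertex:
  1: 4, 5, 6, 7
  2: 5, 7, 8
  3: 8

Step 2: Greedily match left vertices, then look for augmenting paths:
  Match 1 -- 4
  Match 2 -- 5
  Match 3 -- 8
  No augmenting path remains.

Step 3: Verify this is maximum:
  Matching size 3 = min(|L|, |R|) = min(3, 5), which is an upper bound, so this matching is maximum.

Maximum matching: {(1,4), (2,5), (3,8)}
Size: 3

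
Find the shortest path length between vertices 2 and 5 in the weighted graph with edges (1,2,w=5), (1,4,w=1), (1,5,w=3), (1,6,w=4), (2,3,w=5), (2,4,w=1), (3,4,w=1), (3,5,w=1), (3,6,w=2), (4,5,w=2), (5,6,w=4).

Step 1: Build adjacency list with weights:
  1: 2(w=5), 4(w=1), 5(w=3), 6(w=4)
  2: 1(w=5), 3(w=5), 4(w=1)
  3: 2(w=5), 4(w=1), 5(w=1), 6(w=2)
  4: 1(w=1), 2(w=1), 3(w=1), 5(w=2)
  5: 1(w=3), 3(w=1), 4(w=2), 6(w=4)
  6: 1(w=4), 3(w=2), 5(w=4)

Step 2: Apply Dijkstra's algorithm from vertex 2:
  Visit vertex 2 (distance=0)
    Update dist[1] = 5
    Update dist[3] = 5
    Update dist[4] = 1
  Visit vertex 4 (distance=1)
    Update dist[1] = 2
    Update dist[3] = 2
    Update dist[5] = 3
  Visit vertex 1 (distance=2)
    Update dist[6] = 6
  Visit vertex 3 (distance=2)
    Update dist[6] = 4
  Visit vertex 5 (distance=3)

Step 3: Shortest path: 2 -> 4 -> 5
Total weight: 1 + 2 = 3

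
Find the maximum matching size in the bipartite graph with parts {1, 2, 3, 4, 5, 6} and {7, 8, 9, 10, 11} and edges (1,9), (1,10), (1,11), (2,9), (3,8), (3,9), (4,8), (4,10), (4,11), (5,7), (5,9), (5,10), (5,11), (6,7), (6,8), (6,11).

Step 1: List the neighbors of each left vertex:
  1: 9, 10, 11
  2: 9
  3: 8, 9
  4: 8, 10, 11
  5: 7, 9, 10, 11
  6: 7, 8, 11

Step 2: Greedily match left vertices, then look for augmenting paths:
  Match 1 -- 9
  Match 3 -- 8
  Match 4 -- 10
  Match 5 -- 7
  Match 6 -- 11
  No augmenting path remains.

Step 3: Verify this is maximum:
  Matching size 5 = min(|L|, |R|) = min(6, 5), which is an upper bound, so this matching is maximum.

Maximum matching: {(1,9), (3,8), (4,10), (5,7), (6,11)}
Size: 5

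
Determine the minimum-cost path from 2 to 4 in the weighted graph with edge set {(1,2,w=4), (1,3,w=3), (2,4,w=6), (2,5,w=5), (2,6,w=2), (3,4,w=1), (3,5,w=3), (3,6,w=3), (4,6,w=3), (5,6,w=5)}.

Step 1: Build adjacency list with weights:
  1: 2(w=4), 3(w=3)
  2: 1(w=4), 4(w=6), 5(w=5), 6(w=2)
  3: 1(w=3), 4(w=1), 5(w=3), 6(w=3)
  4: 2(w=6), 3(w=1), 6(w=3)
  5: 2(w=5), 3(w=3), 6(w=5)
  6: 2(w=2), 3(w=3), 4(w=3), 5(w=5)

Step 2: Apply Dijkstra's algorithm from vertex 2:
  Visit vertex 2 (distance=0)
    Update dist[1] = 4
    Update dist[4] = 6
    Update dist[5] = 5
    Update dist[6] = 2
  Visit vertex 6 (distance=2)
    Update dist[3] = 5
    Update dist[4] = 5
  Visit vertex 1 (distance=4)
  Visit vertex 3 (distance=5)
  Visit vertex 4 (distance=5)

Step 3: Shortest path: 2 -> 6 -> 4
Total weight: 2 + 3 = 5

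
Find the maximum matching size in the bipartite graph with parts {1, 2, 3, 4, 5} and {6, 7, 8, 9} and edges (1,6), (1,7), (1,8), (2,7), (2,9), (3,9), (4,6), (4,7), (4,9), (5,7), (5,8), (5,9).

Step 1: List the neighbors of each left vertex:
  1: 6, 7, 8
  2: 7, 9
  3: 9
  4: 6, 7, 9
  5: 7, 8, 9

Step 2: Greedily match left vertices, then look for augmenting paths:
  Match 1 -- 6
  Match 2 -- 7
  Match 3 -- 9
  Match 5 -- 8
  No augmenting path remains.

Step 3: Verify this is maximum:
  Matching size 4 = min(|L|, |R|) = min(5, 4), which is an upper bound, so this matching is maximum.

Maximum matching: {(1,6), (2,7), (3,9), (5,8)}
Size: 4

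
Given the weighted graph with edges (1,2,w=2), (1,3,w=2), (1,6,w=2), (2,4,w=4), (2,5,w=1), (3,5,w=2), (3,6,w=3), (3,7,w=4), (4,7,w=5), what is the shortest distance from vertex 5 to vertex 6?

Step 1: Build adjacency list with weights:
  1: 2(w=2), 3(w=2), 6(w=2)
  2: 1(w=2), 4(w=4), 5(w=1)
  3: 1(w=2), 5(w=2), 6(w=3), 7(w=4)
  4: 2(w=4), 7(w=5)
  5: 2(w=1), 3(w=2)
  6: 1(w=2), 3(w=3)
  7: 3(w=4), 4(w=5)

Step 2: Apply Dijkstra's algorithm from vertex 5:
  Visit vertex 5 (distance=0)
    Update dist[2] = 1
    Update dist[3] = 2
  Visit vertex 2 (distance=1)
    Update dist[1] = 3
    Update dist[4] = 5
  Visit vertex 3 (distance=2)
    Update dist[6] = 5
    Update dist[7] = 6
  Visit vertex 1 (distance=3)
  Visit vertex 4 (distance=5)
  Visit vertex 6 (distance=5)

Step 3: Shortest path: 5 -> 3 -> 6
Total weight: 2 + 3 = 5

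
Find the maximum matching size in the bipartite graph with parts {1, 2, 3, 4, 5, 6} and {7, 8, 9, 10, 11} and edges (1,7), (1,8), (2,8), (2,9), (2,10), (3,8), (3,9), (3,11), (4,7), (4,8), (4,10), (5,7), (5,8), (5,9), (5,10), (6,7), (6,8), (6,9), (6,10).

Step 1: List the neighbors of each left vertex:
  1: 7, 8
  2: 8, 9, 10
  3: 8, 9, 11
  4: 7, 8, 10
  5: 7, 8, 9, 10
  6: 7, 8, 9, 10

Step 2: Greedily match left vertices, then look for augmenting paths:
  Match 1 -- 7
  Match 2 -- 8
  Match 3 -- 11
  Match 4 -- 10
  Match 5 -- 9
  No augmenting path remains.

Step 3: Verify this is maximum:
  Matching size 5 = min(|L|, |R|) = min(6, 5), which is an upper bound, so this matching is maximum.

Maximum matching: {(1,7), (2,8), (3,11), (4,10), (5,9)}
Size: 5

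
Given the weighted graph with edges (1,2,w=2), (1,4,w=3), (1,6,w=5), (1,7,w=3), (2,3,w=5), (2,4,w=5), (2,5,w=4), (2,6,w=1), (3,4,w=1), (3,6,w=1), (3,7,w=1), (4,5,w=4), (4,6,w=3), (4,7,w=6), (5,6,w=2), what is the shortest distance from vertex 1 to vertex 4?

Step 1: Build adjacency list with weights:
  1: 2(w=2), 4(w=3), 6(w=5), 7(w=3)
  2: 1(w=2), 3(w=5), 4(w=5), 5(w=4), 6(w=1)
  3: 2(w=5), 4(w=1), 6(w=1), 7(w=1)
  4: 1(w=3), 2(w=5), 3(w=1), 5(w=4), 6(w=3), 7(w=6)
  5: 2(w=4), 4(w=4), 6(w=2)
  6: 1(w=5), 2(w=1), 3(w=1), 4(w=3), 5(w=2)
  7: 1(w=3), 3(w=1), 4(w=6)

Step 2: Apply Dijkstra's algorithm from vertex 1:
  Visit vertex 1 (distance=0)
    Update dist[2] = 2
    Update dist[4] = 3
    Update dist[6] = 5
    Update dist[7] = 3
  Visit vertex 2 (distance=2)
    Update dist[3] = 7
    Update dist[5] = 6
    Update dist[6] = 3
  Visit vertex 4 (distance=3)
    Update dist[3] = 4

Step 3: Shortest path: 1 -> 4
Total weight: 3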